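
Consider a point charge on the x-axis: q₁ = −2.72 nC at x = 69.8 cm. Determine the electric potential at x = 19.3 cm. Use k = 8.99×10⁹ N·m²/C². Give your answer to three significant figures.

Electric potential is a scalar, so the contributions from each charge add algebraically: V = Σ kqᵢ/rᵢ.
V = k[(-2.72×10⁻⁹)/(0.505)] = -48.4 V.

-48.4 V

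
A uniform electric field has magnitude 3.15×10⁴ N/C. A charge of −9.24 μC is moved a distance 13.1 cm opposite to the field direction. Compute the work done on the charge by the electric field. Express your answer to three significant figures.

0.0381 J

The potential change for a displacement 13.1 cm opposite to the field direction is ΔV = +Ed = 4130 V.
W_field = −qΔV = 0.0381 J.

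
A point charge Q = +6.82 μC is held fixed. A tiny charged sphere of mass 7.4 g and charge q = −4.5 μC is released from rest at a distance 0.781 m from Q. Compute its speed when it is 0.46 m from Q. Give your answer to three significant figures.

Only the electrostatic force acts, so mechanical energy is conserved: ½mv² = U₁ − U₂ = kQq(1/r₁ − 1/r₂).
U₁ − U₂ = (8.99×10⁹ N·m²/C²)(6.82×10⁻⁶ C)(-4.50×10⁻⁶ C)(1/0.781 − 1/0.460) = 0.247 J.
v = √(2·0.247/7.40×10⁻³) = 8.16 m/s.

8.16 m/s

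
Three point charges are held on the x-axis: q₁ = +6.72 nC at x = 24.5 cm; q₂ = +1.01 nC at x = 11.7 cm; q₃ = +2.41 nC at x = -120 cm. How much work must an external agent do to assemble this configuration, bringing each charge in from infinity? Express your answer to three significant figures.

5.94×10⁻⁷ J

The assembly work is the sum of pairwise potential energies, U = Σ_{i<j} kqᵢqⱼ/rᵢⱼ.
Pair separations: r₁₂ = 0.128 m, r₁₃ = 1.44 m, r₂₃ = 1.32 m.
U = (4.77×10⁻⁷) + (1.01×10⁻⁷) + (1.66×10⁻⁸) = 5.94×10⁻⁷ J.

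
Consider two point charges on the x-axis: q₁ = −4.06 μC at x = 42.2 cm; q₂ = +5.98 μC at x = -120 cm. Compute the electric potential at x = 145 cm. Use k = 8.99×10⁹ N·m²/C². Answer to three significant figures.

Electric potential is a scalar, so the contributions from each charge add algebraically: V = Σ kqᵢ/rᵢ.
Distances from the field point to each charge: r₁ = 1.03 m, r₂ = 2.65 m.
V = k[(-4.06×10⁻⁶)/(1.03) + (5.98×10⁻⁶)/(2.65)] = -1.52×10⁴ V.

-1.52×10⁴ V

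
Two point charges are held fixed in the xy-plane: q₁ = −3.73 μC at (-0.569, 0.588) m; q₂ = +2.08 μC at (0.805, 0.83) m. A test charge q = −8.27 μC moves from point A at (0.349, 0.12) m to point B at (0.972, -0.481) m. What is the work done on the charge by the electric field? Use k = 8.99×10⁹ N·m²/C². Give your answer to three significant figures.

0.0550 J

The work done by the electric force is W_field = −ΔU = −q(V_B − V_A) = q(V_A − V_B).
At A: distances to the source charges are 1.03 m, 0.844 m; V_A = Σ kqᵢ/rᵢ = -1.04×10⁴ V.
At B: distances to the source charges are 1.88 m, 1.32 m; V_B = Σ kqᵢ/rᵢ = -3730 V.
ΔV = V_B − V_A = 6650 V.
W_field = −qΔV = −(-8.27×10⁻⁶ C)(6650 V) = 0.0550 J.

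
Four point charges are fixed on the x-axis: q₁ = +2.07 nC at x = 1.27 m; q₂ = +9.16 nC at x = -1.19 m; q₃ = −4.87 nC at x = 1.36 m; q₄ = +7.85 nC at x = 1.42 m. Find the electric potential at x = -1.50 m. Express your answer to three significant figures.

Electric potential is a scalar, so the contributions from each charge add algebraically: V = Σ kqᵢ/rᵢ.
Distances from the field point to each charge: r₁ = 2.77 m, r₂ = 0.310 m, r₃ = 2.86 m, r₄ = 2.92 m.
V = k[(2.07×10⁻⁹)/(2.77) + (9.16×10⁻⁹)/(0.310) + (-4.87×10⁻⁹)/(2.86) + (7.85×10⁻⁹)/(2.92)] = 281 V.

281 V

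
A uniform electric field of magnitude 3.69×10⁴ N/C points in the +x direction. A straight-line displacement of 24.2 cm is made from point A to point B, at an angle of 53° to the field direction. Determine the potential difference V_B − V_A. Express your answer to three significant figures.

-5370 V

Only the component of displacement along E changes the potential: ΔV = −E·d·cosθ.
ΔV = −(3.69×10⁴ V/m)(0.242 m)cos53° = -5370 V.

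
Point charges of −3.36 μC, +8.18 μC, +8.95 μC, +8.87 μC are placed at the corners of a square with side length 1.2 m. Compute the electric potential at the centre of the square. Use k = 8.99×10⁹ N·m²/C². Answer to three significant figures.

2.40×10⁵ V

Electric potential is a scalar, so the contributions from each charge add algebraically: V = Σ kqᵢ/rᵢ.
The distance from each corner to the centre is a√2/2 = 0.849 m.
V = k[(-3.36×10⁻⁶)/(0.849) + (8.18×10⁻⁶)/(0.849) + (8.95×10⁻⁶)/(0.849) + (8.87×10⁻⁶)/(0.849)] = 2.40×10⁵ V.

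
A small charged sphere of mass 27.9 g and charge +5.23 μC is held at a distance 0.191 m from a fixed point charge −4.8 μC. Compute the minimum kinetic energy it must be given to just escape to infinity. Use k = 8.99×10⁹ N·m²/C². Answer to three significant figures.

To just escape, total mechanical energy must reach zero at infinity: ½mv²_min + U = 0, so ½mv²_min = −U = |kQq|/r.
|U| = |kQq|/r = (8.99×10⁹ N·m²/C²)(4.80×10⁻⁶)(5.23×10⁻⁶)/(0.191) = 1.18 J.

1.18 J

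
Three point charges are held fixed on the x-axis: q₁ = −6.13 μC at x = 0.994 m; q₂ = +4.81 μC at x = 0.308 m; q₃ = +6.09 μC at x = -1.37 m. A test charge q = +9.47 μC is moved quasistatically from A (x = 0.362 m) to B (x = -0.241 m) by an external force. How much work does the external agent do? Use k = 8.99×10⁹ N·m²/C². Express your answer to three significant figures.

For quasistatic motion the external work equals the change in potential energy: W_ext = qΔV = q(V_B − V_A).
At A: distances to the source charges are 0.632 m, 0.0540 m, 1.73 m; V_A = Σ kqᵢ/rᵢ = 7.45×10⁵ V.
At B: distances to the source charges are 1.23 m, 0.549 m, 1.13 m; V_B = Σ kqᵢ/rᵢ = 8.26×10⁴ V.
ΔV = V_B − V_A = -6.63×10⁵ V.
W_ext = qΔV = (9.47×10⁻⁶ C)(-6.63×10⁵ V) = -6.27 J.

-6.27 J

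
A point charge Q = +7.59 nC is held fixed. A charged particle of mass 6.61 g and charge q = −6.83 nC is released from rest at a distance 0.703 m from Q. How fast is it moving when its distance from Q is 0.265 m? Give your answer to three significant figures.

0.0182 m/s

Only the electrostatic force acts, so mechanical energy is conserved: ½mv² = U₁ − U₂ = kQq(1/r₁ − 1/r₂).
U₁ − U₂ = (8.99×10⁹ N·m²/C²)(7.59×10⁻⁹ C)(-6.83×10⁻⁹ C)(1/0.703 − 1/0.265) = 1.10×10⁻⁶ J.
v = √(2·1.10×10⁻⁶/6.61×10⁻³) = 0.0182 m/s.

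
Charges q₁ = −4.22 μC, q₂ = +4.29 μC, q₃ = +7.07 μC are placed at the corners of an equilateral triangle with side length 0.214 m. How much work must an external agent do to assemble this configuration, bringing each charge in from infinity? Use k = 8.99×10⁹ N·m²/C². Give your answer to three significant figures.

-0.740 J

The assembly work is the sum of pairwise potential energies, U = Σ_{i<j} kqᵢqⱼ/rᵢⱼ.
All three pair separations equal the side length, 0.214 m.
U = (-0.761) + (-1.25) + (1.27) = -0.740 J.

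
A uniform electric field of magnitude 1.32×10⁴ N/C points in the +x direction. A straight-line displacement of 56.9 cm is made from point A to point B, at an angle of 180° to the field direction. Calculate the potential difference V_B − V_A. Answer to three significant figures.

7510 V

Only the component of displacement along E changes the potential: ΔV = −E·d·cosθ.
ΔV = −(1.32×10⁴ V/m)(0.569 m)cos180° = 7510 V.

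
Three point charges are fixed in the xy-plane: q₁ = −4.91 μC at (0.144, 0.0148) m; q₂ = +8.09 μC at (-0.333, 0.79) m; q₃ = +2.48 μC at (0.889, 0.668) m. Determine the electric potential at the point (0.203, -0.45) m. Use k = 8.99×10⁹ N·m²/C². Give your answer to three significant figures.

The total potential is the scalar sum of each charge's contribution, V = Σ kqᵢ/rᵢ.
Distances from the field point to each charge: r₁ = 0.469 m, r₂ = 1.35 m, r₃ = 1.31 m.
V = k[(-4.91×10⁻⁶)/(0.469) + (8.09×10⁻⁶)/(1.35) + (2.48×10⁻⁶)/(1.31)] = -2.34×10⁴ V.

-2.34×10⁴ V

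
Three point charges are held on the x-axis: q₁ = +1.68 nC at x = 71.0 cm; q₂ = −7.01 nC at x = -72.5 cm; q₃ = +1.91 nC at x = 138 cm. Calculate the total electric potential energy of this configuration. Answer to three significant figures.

The work to assemble the configuration equals its total potential energy, U = Σ kqᵢqⱼ/rᵢⱼ over all pairs.
Pair separations: r₁₂ = 1.44 m, r₁₃ = 0.670 m, r₂₃ = 2.10 m.
U = (-7.38×10⁻⁸) + (4.31×10⁻⁸) + (-5.72×10⁻⁸) = -8.79×10⁻⁸ J.

-8.79×10⁻⁸ J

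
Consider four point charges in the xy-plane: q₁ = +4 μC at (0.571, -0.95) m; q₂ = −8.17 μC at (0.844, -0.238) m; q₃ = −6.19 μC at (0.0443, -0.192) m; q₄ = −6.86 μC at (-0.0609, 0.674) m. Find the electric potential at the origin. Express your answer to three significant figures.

Electric potential is a scalar, so the contributions from each charge add algebraically: V = Σ kqᵢ/rᵢ.
Distances from the field point to each charge: r₁ = 1.11 m, r₂ = 0.877 m, r₃ = 0.197 m, r₄ = 0.677 m.
V = k[(4.00×10⁻⁶)/(1.11) + (-8.17×10⁻⁶)/(0.877) + (-6.19×10⁻⁶)/(0.197) + (-6.86×10⁻⁶)/(0.677)] = -4.25×10⁵ V.

-4.25×10⁵ V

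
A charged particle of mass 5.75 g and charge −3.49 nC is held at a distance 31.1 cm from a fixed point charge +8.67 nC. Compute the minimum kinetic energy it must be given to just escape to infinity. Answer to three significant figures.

8.75×10⁻⁷ J

To just escape, total mechanical energy must reach zero at infinity: ½mv²_min + U = 0, so ½mv²_min = −U = |kQq|/r.
|U| = |kQq|/r = (8.99×10⁹ N·m²/C²)(8.67×10⁻⁹)(3.49×10⁻⁹)/(0.311) = 8.75×10⁻⁷ J.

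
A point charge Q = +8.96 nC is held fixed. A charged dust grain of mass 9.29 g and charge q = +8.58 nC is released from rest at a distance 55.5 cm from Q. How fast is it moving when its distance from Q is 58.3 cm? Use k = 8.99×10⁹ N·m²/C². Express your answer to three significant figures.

3.59×10⁻³ m/s

Only the electrostatic force acts, so mechanical energy is conserved: ½mv² = U₁ − U₂ = kQq(1/r₁ − 1/r₂).
U₁ − U₂ = (8.99×10⁹ N·m²/C²)(8.96×10⁻⁹ C)(8.58×10⁻⁹ C)(1/0.555 − 1/0.583) = 5.98×10⁻⁸ J.
v = √(2·5.98×10⁻⁸/9.29×10⁻³) = 3.59×10⁻³ m/s.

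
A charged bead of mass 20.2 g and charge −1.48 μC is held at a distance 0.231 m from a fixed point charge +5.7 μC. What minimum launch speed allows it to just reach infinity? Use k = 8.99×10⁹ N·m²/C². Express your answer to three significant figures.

5.70 m/s

To just escape, total mechanical energy must reach zero at infinity: ½mv²_min + U = 0, so ½mv²_min = −U = |kQq|/r.
|U| = |kQq|/r = (8.99×10⁹ N·m²/C²)(5.70×10⁻⁶)(1.48×10⁻⁶)/(0.231) = 0.328 J.
v_min = √(2|U|/m) = √(2·0.328/0.0202) = 5.70 m/s.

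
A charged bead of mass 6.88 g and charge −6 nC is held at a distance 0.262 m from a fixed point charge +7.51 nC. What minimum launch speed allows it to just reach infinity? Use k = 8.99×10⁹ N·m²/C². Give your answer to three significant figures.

To just escape, total mechanical energy must reach zero at infinity: ½mv²_min + U = 0, so ½mv²_min = −U = |kQq|/r.
|U| = |kQq|/r = (8.99×10⁹ N·m²/C²)(7.51×10⁻⁹)(6.00×10⁻⁹)/(0.262) = 1.55×10⁻⁶ J.
v_min = √(2|U|/m) = √(2·1.55×10⁻⁶/6.88×10⁻³) = 0.0212 m/s.

0.0212 m/s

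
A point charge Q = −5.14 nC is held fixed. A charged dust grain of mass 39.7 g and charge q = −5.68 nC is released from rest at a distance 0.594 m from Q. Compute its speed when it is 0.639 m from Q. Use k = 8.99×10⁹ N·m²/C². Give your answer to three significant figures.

1.25×10⁻³ m/s

Only the electrostatic force acts, so mechanical energy is conserved: ½mv² = U₁ − U₂ = kQq(1/r₁ − 1/r₂).
U₁ − U₂ = (8.99×10⁹ N·m²/C²)(-5.14×10⁻⁹ C)(-5.68×10⁻⁹ C)(1/0.594 − 1/0.639) = 3.11×10⁻⁸ J.
v = √(2·3.11×10⁻⁸/0.0397) = 1.25×10⁻³ m/s.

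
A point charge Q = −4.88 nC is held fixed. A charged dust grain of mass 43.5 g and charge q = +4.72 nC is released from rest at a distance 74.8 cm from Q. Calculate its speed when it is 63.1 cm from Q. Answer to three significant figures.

1.54×10⁻³ m/s

Only the electrostatic force acts, so mechanical energy is conserved: ½mv² = U₁ − U₂ = kQq(1/r₁ − 1/r₂).
U₁ − U₂ = (8.99×10⁹ N·m²/C²)(-4.88×10⁻⁹ C)(4.72×10⁻⁹ C)(1/0.748 − 1/0.631) = 5.13×10⁻⁸ J.
v = √(2·5.13×10⁻⁸/0.0435) = 1.54×10⁻³ m/s.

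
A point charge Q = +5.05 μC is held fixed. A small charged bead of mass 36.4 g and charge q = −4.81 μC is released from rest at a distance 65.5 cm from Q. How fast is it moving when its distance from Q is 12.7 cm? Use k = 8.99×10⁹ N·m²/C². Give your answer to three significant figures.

Only the electrostatic force acts, so mechanical energy is conserved: ½mv² = U₁ − U₂ = kQq(1/r₁ − 1/r₂).
U₁ − U₂ = (8.99×10⁹ N·m²/C²)(5.05×10⁻⁶ C)(-4.81×10⁻⁶ C)(1/0.655 − 1/0.127) = 1.39 J.
v = √(2·1.39/0.0364) = 8.73 m/s.

8.73 m/s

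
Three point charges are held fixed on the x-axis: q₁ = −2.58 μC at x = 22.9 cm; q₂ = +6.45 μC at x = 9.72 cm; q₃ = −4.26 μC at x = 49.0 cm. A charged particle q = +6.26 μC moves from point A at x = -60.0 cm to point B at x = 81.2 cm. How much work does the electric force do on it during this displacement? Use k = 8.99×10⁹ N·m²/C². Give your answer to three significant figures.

0.611 J

The work done by the electric force is W_field = −ΔU = −q(V_B − V_A) = q(V_A − V_B).
At A: distances to the source charges are 0.829 m, 0.697 m, 1.09 m; V_A = Σ kqᵢ/rᵢ = 2.01×10⁴ V.
At B: distances to the source charges are 0.583 m, 0.715 m, 0.322 m; V_B = Σ kqᵢ/rᵢ = -7.76×10⁴ V.
ΔV = V_B − V_A = -9.77×10⁴ V.
W_field = −qΔV = −(6.26×10⁻⁶ C)(-9.77×10⁴ V) = 0.611 J.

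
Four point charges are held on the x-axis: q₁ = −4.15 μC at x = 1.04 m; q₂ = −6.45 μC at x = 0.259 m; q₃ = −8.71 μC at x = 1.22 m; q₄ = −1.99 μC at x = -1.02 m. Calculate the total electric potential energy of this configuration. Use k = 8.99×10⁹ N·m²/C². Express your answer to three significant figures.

The work to assemble the configuration equals its total potential energy, U = Σ kqᵢqⱼ/rᵢⱼ over all pairs.
Pair separations: r₁₂ = 0.781 m, r₁₃ = 0.180 m, r₁₄ = 2.06 m, r₂₃ = 0.961 m, r₂₄ = 1.28 m, r₃₄ = 2.24 m.
Summing all 6 pair terms gives U = 2.83 J.

2.83 J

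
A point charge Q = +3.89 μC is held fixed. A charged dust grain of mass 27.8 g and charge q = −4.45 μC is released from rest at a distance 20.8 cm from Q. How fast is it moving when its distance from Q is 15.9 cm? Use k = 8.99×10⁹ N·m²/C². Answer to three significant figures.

Only the electrostatic force acts, so mechanical energy is conserved: ½mv² = U₁ − U₂ = kQq(1/r₁ − 1/r₂).
U₁ − U₂ = (8.99×10⁹ N·m²/C²)(3.89×10⁻⁶ C)(-4.45×10⁻⁶ C)(1/0.208 − 1/0.159) = 0.231 J.
v = √(2·0.231/0.0278) = 4.07 m/s.

4.07 m/s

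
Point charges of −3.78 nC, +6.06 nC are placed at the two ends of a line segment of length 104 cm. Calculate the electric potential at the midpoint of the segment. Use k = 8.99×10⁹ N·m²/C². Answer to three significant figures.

39.4 V

The total potential is the scalar sum of each charge's contribution, V = Σ kqᵢ/rᵢ.
Each charge is 0.520 m from the midpoint.
V = k[(-3.78×10⁻⁹)/(0.520) + (6.06×10⁻⁹)/(0.520)] = 39.4 V.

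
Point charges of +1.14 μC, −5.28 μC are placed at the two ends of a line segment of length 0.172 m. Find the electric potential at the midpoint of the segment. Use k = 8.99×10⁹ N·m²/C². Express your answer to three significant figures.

-4.33×10⁵ V

Electric potential is a scalar, so the contributions from each charge add algebraically: V = Σ kqᵢ/rᵢ.
Each charge is 0.0860 m from the midpoint.
V = k[(1.14×10⁻⁶)/(0.0860) + (-5.28×10⁻⁶)/(0.0860)] = -4.33×10⁵ V.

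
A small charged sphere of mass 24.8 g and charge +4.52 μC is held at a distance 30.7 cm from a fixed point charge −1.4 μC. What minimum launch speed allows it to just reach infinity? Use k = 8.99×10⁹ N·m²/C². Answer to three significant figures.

To just escape, total mechanical energy must reach zero at infinity: ½mv²_min + U = 0, so ½mv²_min = −U = |kQq|/r.
|U| = |kQq|/r = (8.99×10⁹ N·m²/C²)(1.40×10⁻⁶)(4.52×10⁻⁶)/(0.307) = 0.185 J.
v_min = √(2|U|/m) = √(2·0.185/0.0248) = 3.87 m/s.

3.87 m/s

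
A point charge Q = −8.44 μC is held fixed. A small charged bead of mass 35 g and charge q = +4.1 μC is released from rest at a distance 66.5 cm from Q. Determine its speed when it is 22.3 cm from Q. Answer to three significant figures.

Only the electrostatic force acts, so mechanical energy is conserved: ½mv² = U₁ − U₂ = kQq(1/r₁ − 1/r₂).
U₁ − U₂ = (8.99×10⁹ N·m²/C²)(-8.44×10⁻⁶ C)(4.10×10⁻⁶ C)(1/0.665 − 1/0.223) = 0.927 J.
v = √(2·0.927/0.0350) = 7.28 m/s.

7.28 m/s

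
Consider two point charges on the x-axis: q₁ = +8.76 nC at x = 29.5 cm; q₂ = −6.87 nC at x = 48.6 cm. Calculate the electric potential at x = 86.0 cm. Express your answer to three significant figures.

-25.8 V

Electric potential is a scalar, so the contributions from each charge add algebraically: V = Σ kqᵢ/rᵢ.
Distances from the field point to each charge: r₁ = 0.565 m, r₂ = 0.374 m.
V = k[(8.76×10⁻⁹)/(0.565) + (-6.87×10⁻⁹)/(0.374)] = -25.8 V.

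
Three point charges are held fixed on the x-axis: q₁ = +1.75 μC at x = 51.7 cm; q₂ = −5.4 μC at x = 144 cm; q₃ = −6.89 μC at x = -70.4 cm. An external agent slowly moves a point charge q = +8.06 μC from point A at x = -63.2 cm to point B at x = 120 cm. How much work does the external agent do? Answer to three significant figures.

5.31 J

For quasistatic motion the external work equals the change in potential energy: W_ext = qΔV = q(V_B − V_A).
At A: distances to the source charges are 1.15 m, 2.07 m, 0.0720 m; V_A = Σ kqᵢ/rᵢ = -8.70×10⁵ V.
At B: distances to the source charges are 0.683 m, 0.240 m, 1.90 m; V_B = Σ kqᵢ/rᵢ = -2.12×10⁵ V.
ΔV = V_B − V_A = 6.58×10⁵ V.
W_ext = qΔV = (8.06×10⁻⁶ C)(6.58×10⁵ V) = 5.31 J.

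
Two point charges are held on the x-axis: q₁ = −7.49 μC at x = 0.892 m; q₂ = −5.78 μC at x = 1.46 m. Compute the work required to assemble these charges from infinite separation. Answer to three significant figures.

The assembly work is the sum of pairwise potential energies, U = Σ_{i<j} kqᵢqⱼ/rᵢⱼ.
Pair separations: r₁₂ = 0.568 m.
U = (0.685) = 0.685 J.

0.685 J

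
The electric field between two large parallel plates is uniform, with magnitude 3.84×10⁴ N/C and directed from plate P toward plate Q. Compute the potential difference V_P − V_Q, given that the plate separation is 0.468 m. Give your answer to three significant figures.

1.80×10⁴ V

In a uniform field, potential decreases in the direction of E: ΔV = −E·d for a displacement d parallel to E.
Going from Q to P is a displacement of 0.468 m opposite to the field, so V_P − V_Q = +Ed = 1.80×10⁴ V.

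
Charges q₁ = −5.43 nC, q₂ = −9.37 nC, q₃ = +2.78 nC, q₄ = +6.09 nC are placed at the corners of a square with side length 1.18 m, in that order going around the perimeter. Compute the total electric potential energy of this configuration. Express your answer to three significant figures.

-3.23×10⁻⁷ J

The work to assemble the configuration equals its total potential energy, U = Σ kqᵢqⱼ/rᵢⱼ over all pairs.
The four side pairs have separation 1.18 m and the two diagonal pairs 1.67 m.
Summing all 6 pair terms gives U = -3.23×10⁻⁷ J.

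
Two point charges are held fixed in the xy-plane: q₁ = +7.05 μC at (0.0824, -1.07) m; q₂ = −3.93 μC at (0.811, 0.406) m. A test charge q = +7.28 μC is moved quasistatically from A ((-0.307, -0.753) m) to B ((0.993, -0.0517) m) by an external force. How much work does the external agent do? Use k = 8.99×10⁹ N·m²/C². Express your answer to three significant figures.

-0.944 J

For quasistatic motion the external work equals the change in potential energy: W_ext = qΔV = q(V_B − V_A).
At A: distances to the source charges are 0.502 m, 1.61 m; V_A = Σ kqᵢ/rᵢ = 1.04×10⁵ V.
At B: distances to the source charges are 1.37 m, 0.493 m; V_B = Σ kqᵢ/rᵢ = -2.53×10⁴ V.
ΔV = V_B − V_A = -1.30×10⁵ V.
W_ext = qΔV = (7.28×10⁻⁶ C)(-1.30×10⁵ V) = -0.944 J.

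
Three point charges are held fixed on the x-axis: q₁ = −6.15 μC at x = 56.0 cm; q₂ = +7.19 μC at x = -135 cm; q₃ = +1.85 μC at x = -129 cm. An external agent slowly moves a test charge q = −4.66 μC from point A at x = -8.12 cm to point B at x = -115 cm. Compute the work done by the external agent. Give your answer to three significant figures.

For quasistatic motion the external work equals the change in potential energy: W_ext = qΔV = q(V_B − V_A).
At A: distances to the source charges are 0.641 m, 1.27 m, 1.21 m; V_A = Σ kqᵢ/rᵢ = -2.15×10⁴ V.
At B: distances to the source charges are 1.71 m, 0.200 m, 0.140 m; V_B = Σ kqᵢ/rᵢ = 4.10×10⁵ V.
ΔV = V_B − V_A = 4.31×10⁵ V.
W_ext = qΔV = (-4.66×10⁻⁶ C)(4.31×10⁵ V) = -2.01 J.

-2.01 J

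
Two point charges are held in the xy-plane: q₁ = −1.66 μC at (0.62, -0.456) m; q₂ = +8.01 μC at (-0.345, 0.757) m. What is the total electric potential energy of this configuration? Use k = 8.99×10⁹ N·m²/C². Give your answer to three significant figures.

-0.0771 J

The work to assemble the configuration equals its total potential energy, U = Σ kqᵢqⱼ/rᵢⱼ over all pairs.
Pair separations: r₁₂ = 1.55 m.
U = (-0.0771) = -0.0771 J.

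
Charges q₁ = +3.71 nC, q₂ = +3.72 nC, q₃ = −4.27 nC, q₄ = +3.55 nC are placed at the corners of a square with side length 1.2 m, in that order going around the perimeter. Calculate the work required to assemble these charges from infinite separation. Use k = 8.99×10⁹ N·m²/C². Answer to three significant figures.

The assembly work is the sum of pairwise potential energies, U = Σ_{i<j} kqᵢqⱼ/rᵢⱼ.
The four side pairs have separation 1.20 m and the two diagonal pairs 1.70 m.
Summing all 6 pair terms gives U = -4.45×10⁻⁸ J.

-4.45×10⁻⁸ J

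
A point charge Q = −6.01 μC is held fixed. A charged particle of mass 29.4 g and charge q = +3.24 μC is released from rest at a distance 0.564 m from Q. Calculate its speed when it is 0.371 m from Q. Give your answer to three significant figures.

Only the electrostatic force acts, so mechanical energy is conserved: ½mv² = U₁ − U₂ = kQq(1/r₁ − 1/r₂).
U₁ − U₂ = (8.99×10⁹ N·m²/C²)(-6.01×10⁻⁶ C)(3.24×10⁻⁶ C)(1/0.564 − 1/0.371) = 0.161 J.
v = √(2·0.161/0.0294) = 3.31 m/s.

3.31 m/s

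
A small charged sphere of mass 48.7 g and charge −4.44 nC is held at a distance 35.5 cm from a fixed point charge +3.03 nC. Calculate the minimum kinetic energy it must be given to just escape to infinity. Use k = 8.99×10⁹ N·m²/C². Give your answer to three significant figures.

3.41×10⁻⁷ J

To just escape, total mechanical energy must reach zero at infinity: ½mv²_min + U = 0, so ½mv²_min = −U = |kQq|/r.
|U| = |kQq|/r = (8.99×10⁹ N·m²/C²)(3.03×10⁻⁹)(4.44×10⁻⁹)/(0.355) = 3.41×10⁻⁷ J.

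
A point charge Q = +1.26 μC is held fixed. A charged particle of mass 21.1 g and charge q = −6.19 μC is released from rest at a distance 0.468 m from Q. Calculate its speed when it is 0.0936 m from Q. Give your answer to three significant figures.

7.54 m/s

Only the electrostatic force acts, so mechanical energy is conserved: ½mv² = U₁ − U₂ = kQq(1/r₁ − 1/r₂).
U₁ − U₂ = (8.99×10⁹ N·m²/C²)(1.26×10⁻⁶ C)(-6.19×10⁻⁶ C)(1/0.468 − 1/0.0936) = 0.599 J.
v = √(2·0.599/0.0211) = 7.54 m/s.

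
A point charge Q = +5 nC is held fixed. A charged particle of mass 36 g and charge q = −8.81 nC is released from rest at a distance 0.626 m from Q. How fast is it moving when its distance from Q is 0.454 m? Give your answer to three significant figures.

Only the electrostatic force acts, so mechanical energy is conserved: ½mv² = U₁ − U₂ = kQq(1/r₁ − 1/r₂).
U₁ − U₂ = (8.99×10⁹ N·m²/C²)(5.00×10⁻⁹ C)(-8.81×10⁻⁹ C)(1/0.626 − 1/0.454) = 2.40×10⁻⁷ J.
v = √(2·2.40×10⁻⁷/0.0360) = 3.65×10⁻³ m/s.

3.65×10⁻³ m/s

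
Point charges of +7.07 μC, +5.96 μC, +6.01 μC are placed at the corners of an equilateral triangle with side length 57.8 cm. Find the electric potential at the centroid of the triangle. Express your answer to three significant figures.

5.13×10⁵ V

The total potential is the scalar sum of each charge's contribution, V = Σ kqᵢ/rᵢ.
The distance from each vertex to the centroid is a/√3 = 0.334 m.
V = k[(7.07×10⁻⁶)/(0.334) + (5.96×10⁻⁶)/(0.334) + (6.01×10⁻⁶)/(0.334)] = 5.13×10⁵ V.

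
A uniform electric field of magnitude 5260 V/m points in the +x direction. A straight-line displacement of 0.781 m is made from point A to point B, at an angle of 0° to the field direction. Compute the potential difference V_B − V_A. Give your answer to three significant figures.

-4110 V

Only the component of displacement along E changes the potential: ΔV = −E·d·cosθ.
ΔV = −(5260 V/m)(0.781 m)cos0° = -4110 V.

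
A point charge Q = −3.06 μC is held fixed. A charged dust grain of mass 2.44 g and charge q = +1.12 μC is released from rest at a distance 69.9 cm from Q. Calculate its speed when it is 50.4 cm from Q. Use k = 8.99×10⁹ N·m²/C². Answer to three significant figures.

Only the electrostatic force acts, so mechanical energy is conserved: ½mv² = U₁ − U₂ = kQq(1/r₁ − 1/r₂).
U₁ − U₂ = (8.99×10⁹ N·m²/C²)(-3.06×10⁻⁶ C)(1.12×10⁻⁶ C)(1/0.699 − 1/0.504) = 0.0171 J.
v = √(2·0.0171/2.44×10⁻³) = 3.74 m/s.

3.74 m/s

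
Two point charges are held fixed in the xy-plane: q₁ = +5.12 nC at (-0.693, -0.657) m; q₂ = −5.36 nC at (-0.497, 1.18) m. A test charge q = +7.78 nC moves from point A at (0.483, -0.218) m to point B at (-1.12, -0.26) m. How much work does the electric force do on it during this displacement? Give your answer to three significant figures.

-3.10×10⁻⁷ J

The work done by the electric force is W_field = −ΔU = −q(V_B − V_A) = q(V_A − V_B).
At A: distances to the source charges are 1.26 m, 1.71 m; V_A = Σ kqᵢ/rᵢ = 8.44 V.
At B: distances to the source charges are 0.583 m, 1.57 m; V_B = Σ kqᵢ/rᵢ = 48.2 V.
ΔV = V_B − V_A = 39.8 V.
W_field = −qΔV = −(7.78×10⁻⁹ C)(39.8 V) = -3.10×10⁻⁷ J.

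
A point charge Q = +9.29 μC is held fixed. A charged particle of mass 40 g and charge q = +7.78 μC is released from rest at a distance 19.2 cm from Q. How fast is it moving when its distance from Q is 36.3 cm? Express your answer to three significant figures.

8.93 m/s

Only the electrostatic force acts, so mechanical energy is conserved: ½mv² = U₁ − U₂ = kQq(1/r₁ − 1/r₂).
U₁ − U₂ = (8.99×10⁹ N·m²/C²)(9.29×10⁻⁶ C)(7.78×10⁻⁶ C)(1/0.192 − 1/0.363) = 1.59 J.
v = √(2·1.59/0.0400) = 8.93 m/s.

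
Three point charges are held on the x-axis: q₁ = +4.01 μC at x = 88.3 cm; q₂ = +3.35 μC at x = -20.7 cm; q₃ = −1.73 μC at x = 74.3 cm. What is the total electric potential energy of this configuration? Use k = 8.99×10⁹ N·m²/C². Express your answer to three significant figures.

-0.390 J

The assembly work is the sum of pairwise potential energies, U = Σ_{i<j} kqᵢqⱼ/rᵢⱼ.
Pair separations: r₁₂ = 1.09 m, r₁₃ = 0.140 m, r₂₃ = 0.950 m.
U = (0.111) + (-0.445) + (-0.0548) = -0.390 J.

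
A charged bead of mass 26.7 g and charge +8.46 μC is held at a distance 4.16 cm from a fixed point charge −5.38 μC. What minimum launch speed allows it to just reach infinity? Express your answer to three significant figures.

27.1 m/s

To just escape, total mechanical energy must reach zero at infinity: ½mv²_min + U = 0, so ½mv²_min = −U = |kQq|/r.
|U| = |kQq|/r = (8.99×10⁹ N·m²/C²)(5.38×10⁻⁶)(8.46×10⁻⁶)/(0.0416) = 9.84 J.
v_min = √(2|U|/m) = √(2·9.84/0.0267) = 27.1 m/s.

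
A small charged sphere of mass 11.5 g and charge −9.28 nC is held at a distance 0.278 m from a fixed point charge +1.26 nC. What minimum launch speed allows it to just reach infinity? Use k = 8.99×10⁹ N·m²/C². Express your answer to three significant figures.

To just escape, total mechanical energy must reach zero at infinity: ½mv²_min + U = 0, so ½mv²_min = −U = |kQq|/r.
|U| = |kQq|/r = (8.99×10⁹ N·m²/C²)(1.26×10⁻⁹)(9.28×10⁻⁹)/(0.278) = 3.78×10⁻⁷ J.
v_min = √(2|U|/m) = √(2·3.78×10⁻⁷/0.0115) = 8.11×10⁻³ m/s.

8.11×10⁻³ m/s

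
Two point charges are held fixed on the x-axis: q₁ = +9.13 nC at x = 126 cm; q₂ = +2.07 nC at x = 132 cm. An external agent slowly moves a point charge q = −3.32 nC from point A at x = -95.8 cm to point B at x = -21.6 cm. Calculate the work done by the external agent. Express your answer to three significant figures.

-7.49×10⁻⁸ J

For quasistatic motion the external work equals the change in potential energy: W_ext = qΔV = q(V_B − V_A).
At A: distances to the source charges are 2.22 m, 2.28 m; V_A = Σ kqᵢ/rᵢ = 45.2 V.
At B: distances to the source charges are 1.48 m, 1.54 m; V_B = Σ kqᵢ/rᵢ = 67.7 V.
ΔV = V_B − V_A = 22.5 V.
W_ext = qΔV = (-3.32×10⁻⁹ C)(22.5 V) = -7.49×10⁻⁸ J.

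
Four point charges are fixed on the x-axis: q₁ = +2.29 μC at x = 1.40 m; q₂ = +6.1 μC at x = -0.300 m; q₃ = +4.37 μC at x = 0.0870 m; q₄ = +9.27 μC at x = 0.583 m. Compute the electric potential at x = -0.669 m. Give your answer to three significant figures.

Electric potential is a scalar, so the contributions from each charge add algebraically: V = Σ kqᵢ/rᵢ.
Distances from the field point to each charge: r₁ = 2.07 m, r₂ = 0.369 m, r₃ = 0.756 m, r₄ = 1.25 m.
V = k[(2.29×10⁻⁶)/(2.07) + (6.10×10⁻⁶)/(0.369) + (4.37×10⁻⁶)/(0.756) + (9.27×10⁻⁶)/(1.25)] = 2.77×10⁵ V.

2.77×10⁵ V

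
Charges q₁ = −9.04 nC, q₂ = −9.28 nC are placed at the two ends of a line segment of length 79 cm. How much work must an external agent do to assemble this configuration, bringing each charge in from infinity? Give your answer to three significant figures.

9.55×10⁻⁷ J

The assembly work is the sum of pairwise potential energies, U = Σ_{i<j} kqᵢqⱼ/rᵢⱼ.
The separation is r = 0.790 m.
U = (9.55×10⁻⁷) = 9.55×10⁻⁷ J.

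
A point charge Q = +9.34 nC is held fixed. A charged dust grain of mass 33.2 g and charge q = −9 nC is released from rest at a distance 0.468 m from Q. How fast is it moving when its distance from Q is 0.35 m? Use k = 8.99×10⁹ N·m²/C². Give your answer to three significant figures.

5.73×10⁻³ m/s

Only the electrostatic force acts, so mechanical energy is conserved: ½mv² = U₁ − U₂ = kQq(1/r₁ − 1/r₂).
U₁ − U₂ = (8.99×10⁹ N·m²/C²)(9.34×10⁻⁹ C)(-9.00×10⁻⁹ C)(1/0.468 − 1/0.350) = 5.44×10⁻⁷ J.
v = √(2·5.44×10⁻⁷/0.0332) = 5.73×10⁻³ m/s.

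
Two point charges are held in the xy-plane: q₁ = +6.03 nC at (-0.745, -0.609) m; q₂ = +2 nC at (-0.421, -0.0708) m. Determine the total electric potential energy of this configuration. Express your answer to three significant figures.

The work to assemble the configuration equals its total potential energy, U = Σ kqᵢqⱼ/rᵢⱼ over all pairs.
Pair separations: r₁₂ = 0.628 m.
U = (1.73×10⁻⁷) = 1.73×10⁻⁷ J.

1.73×10⁻⁷ J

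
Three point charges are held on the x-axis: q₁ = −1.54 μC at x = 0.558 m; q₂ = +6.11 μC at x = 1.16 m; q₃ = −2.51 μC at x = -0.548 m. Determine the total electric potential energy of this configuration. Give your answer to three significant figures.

The work to assemble the configuration equals its total potential energy, U = Σ kqᵢqⱼ/rᵢⱼ over all pairs.
Pair separations: r₁₂ = 0.602 m, r₁₃ = 1.11 m, r₂₃ = 1.71 m.
U = (-0.141) + (0.0314) + (-0.0807) = -0.190 J.

-0.190 J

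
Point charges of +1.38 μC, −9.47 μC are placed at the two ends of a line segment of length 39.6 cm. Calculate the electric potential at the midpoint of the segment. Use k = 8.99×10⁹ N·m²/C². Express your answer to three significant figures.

-3.67×10⁵ V

Electric potential is a scalar, so the contributions from each charge add algebraically: V = Σ kqᵢ/rᵢ.
Each charge is 0.198 m from the midpoint.
V = k[(1.38×10⁻⁶)/(0.198) + (-9.47×10⁻⁶)/(0.198)] = -3.67×10⁵ V.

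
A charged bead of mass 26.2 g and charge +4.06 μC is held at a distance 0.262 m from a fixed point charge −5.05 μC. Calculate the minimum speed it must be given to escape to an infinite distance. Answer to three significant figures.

7.33 m/s

To just escape, total mechanical energy must reach zero at infinity: ½mv²_min + U = 0, so ½mv²_min = −U = |kQq|/r.
|U| = |kQq|/r = (8.99×10⁹ N·m²/C²)(5.05×10⁻⁶)(4.06×10⁻⁶)/(0.262) = 0.704 J.
v_min = √(2|U|/m) = √(2·0.704/0.0262) = 7.33 m/s.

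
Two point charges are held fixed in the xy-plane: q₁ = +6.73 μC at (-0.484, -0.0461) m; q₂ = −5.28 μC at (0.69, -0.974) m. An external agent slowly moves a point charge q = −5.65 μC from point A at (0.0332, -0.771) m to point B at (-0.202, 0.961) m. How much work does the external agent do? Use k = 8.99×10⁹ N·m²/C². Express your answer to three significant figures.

-0.207 J

For quasistatic motion the external work equals the change in potential energy: W_ext = qΔV = q(V_B − V_A).
At A: distances to the source charges are 0.890 m, 0.687 m; V_A = Σ kqᵢ/rᵢ = -1100 V.
At B: distances to the source charges are 1.05 m, 2.13 m; V_B = Σ kqᵢ/rᵢ = 3.56×10⁴ V.
ΔV = V_B − V_A = 3.67×10⁴ V.
W_ext = qΔV = (-5.65×10⁻⁶ C)(3.67×10⁴ V) = -0.207 J.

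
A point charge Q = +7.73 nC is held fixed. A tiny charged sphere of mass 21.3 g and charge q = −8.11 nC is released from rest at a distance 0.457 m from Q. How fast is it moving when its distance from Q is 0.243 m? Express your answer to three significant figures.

0.0101 m/s

Only the electrostatic force acts, so mechanical energy is conserved: ½mv² = U₁ − U₂ = kQq(1/r₁ − 1/r₂).
U₁ − U₂ = (8.99×10⁹ N·m²/C²)(7.73×10⁻⁹ C)(-8.11×10⁻⁹ C)(1/0.457 − 1/0.243) = 1.09×10⁻⁶ J.
v = √(2·1.09×10⁻⁶/0.0213) = 0.0101 m/s.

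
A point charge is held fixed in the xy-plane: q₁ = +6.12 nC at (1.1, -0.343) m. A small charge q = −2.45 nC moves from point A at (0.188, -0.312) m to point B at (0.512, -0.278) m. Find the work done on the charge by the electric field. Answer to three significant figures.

8.01×10⁻⁸ J

The work done by the electric force is W_field = −ΔU = −q(V_B − V_A) = q(V_A − V_B).
At A: distance to the source charge is 0.913 m; V_A = kq₁/r = 60.3 V.
At B: distance to the source charge is 0.592 m; V_B = kq₁/r = 93.0 V.
ΔV = V_B − V_A = 32.7 V.
W_field = −qΔV = −(-2.45×10⁻⁹ C)(32.7 V) = 8.01×10⁻⁸ J.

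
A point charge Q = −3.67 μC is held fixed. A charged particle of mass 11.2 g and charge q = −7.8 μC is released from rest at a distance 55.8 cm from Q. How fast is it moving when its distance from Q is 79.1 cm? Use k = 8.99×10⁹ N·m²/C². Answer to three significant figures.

Only the electrostatic force acts, so mechanical energy is conserved: ½mv² = U₁ − U₂ = kQq(1/r₁ − 1/r₂).
U₁ − U₂ = (8.99×10⁹ N·m²/C²)(-3.67×10⁻⁶ C)(-7.80×10⁻⁶ C)(1/0.558 − 1/0.791) = 0.136 J.
v = √(2·0.136/0.0112) = 4.93 m/s.

4.93 m/s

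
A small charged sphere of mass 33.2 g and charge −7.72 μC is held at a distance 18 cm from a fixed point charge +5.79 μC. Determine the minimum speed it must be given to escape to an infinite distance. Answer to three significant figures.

11.6 m/s

To just escape, total mechanical energy must reach zero at infinity: ½mv²_min + U = 0, so ½mv²_min = −U = |kQq|/r.
|U| = |kQq|/r = (8.99×10⁹ N·m²/C²)(5.79×10⁻⁶)(7.72×10⁻⁶)/(0.180) = 2.23 J.
v_min = √(2|U|/m) = √(2·2.23/0.0332) = 11.6 m/s.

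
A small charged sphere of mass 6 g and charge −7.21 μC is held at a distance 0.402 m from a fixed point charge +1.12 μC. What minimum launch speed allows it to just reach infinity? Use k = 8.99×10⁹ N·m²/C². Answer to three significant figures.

To just escape, total mechanical energy must reach zero at infinity: ½mv²_min + U = 0, so ½mv²_min = −U = |kQq|/r.
|U| = |kQq|/r = (8.99×10⁹ N·m²/C²)(1.12×10⁻⁶)(7.21×10⁻⁶)/(0.402) = 0.181 J.
v_min = √(2|U|/m) = √(2·0.181/6.00×10⁻³) = 7.76 m/s.

7.76 m/s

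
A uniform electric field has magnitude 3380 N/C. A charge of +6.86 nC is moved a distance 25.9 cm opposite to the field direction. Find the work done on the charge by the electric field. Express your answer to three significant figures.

The potential change for a displacement 25.9 cm opposite to the field direction is ΔV = +Ed = 875 V.
W_field = −qΔV = -6.01×10⁻⁶ J.

-6.01×10⁻⁶ J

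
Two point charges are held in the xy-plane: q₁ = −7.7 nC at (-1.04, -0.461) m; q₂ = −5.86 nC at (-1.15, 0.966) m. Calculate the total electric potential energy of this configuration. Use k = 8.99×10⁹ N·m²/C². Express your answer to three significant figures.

The assembly work is the sum of pairwise potential energies, U = Σ_{i<j} kqᵢqⱼ/rᵢⱼ.
Pair separations: r₁₂ = 1.43 m.
U = (2.83×10⁻⁷) = 2.83×10⁻⁷ J.

2.83×10⁻⁷ J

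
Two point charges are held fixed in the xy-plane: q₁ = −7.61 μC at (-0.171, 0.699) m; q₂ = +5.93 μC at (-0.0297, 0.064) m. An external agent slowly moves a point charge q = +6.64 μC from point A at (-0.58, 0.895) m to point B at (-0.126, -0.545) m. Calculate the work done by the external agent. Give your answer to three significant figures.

For quasistatic motion the external work equals the change in potential energy: W_ext = qΔV = q(V_B − V_A).
At A: distances to the source charges are 0.454 m, 0.997 m; V_A = Σ kqᵢ/rᵢ = -9.74×10⁴ V.
At B: distances to the source charges are 1.24 m, 0.617 m; V_B = Σ kqᵢ/rᵢ = 3.15×10⁴ V.
ΔV = V_B − V_A = 1.29×10⁵ V.
W_ext = qΔV = (6.64×10⁻⁶ C)(1.29×10⁵ V) = 0.856 J.

0.856 J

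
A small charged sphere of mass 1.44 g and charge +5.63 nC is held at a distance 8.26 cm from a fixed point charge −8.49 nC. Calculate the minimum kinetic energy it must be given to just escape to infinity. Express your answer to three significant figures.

To just escape, total mechanical energy must reach zero at infinity: ½mv²_min + U = 0, so ½mv²_min = −U = |kQq|/r.
|U| = |kQq|/r = (8.99×10⁹ N·m²/C²)(8.49×10⁻⁹)(5.63×10⁻⁹)/(0.0826) = 5.20×10⁻⁶ J.

5.20×10⁻⁶ J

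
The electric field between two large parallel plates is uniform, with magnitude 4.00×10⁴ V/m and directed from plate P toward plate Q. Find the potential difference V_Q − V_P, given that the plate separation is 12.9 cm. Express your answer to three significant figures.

-5160 V

In a uniform field, potential decreases in the direction of E: ΔV = −E·d for a displacement d parallel to E.
Going from P to Q is a displacement of 12.9 cm along the field, so V_Q − V_P = −Ed = -5160 V.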